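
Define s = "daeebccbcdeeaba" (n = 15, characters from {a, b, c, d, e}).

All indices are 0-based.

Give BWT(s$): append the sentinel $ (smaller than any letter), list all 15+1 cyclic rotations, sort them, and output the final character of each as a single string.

rank  rotation          last
    0  $daeebccbcdeeaba  a
    1  a$daeebccbcdeeab  b
    2  aba$daeebccbcdee  e
    3  aeebccbcdeeaba$d  d
    4  ba$daeebccbcdeea  a
    5  bccbcdeeaba$daee  e
    6  bcdeeaba$daeebcc  c
    7  cbcdeeaba$daeebc  c
    8  ccbcdeeaba$daeeb  b
    9  cdeeaba$daeebccb  b
   10  daeebccbcdeeaba$  $
   11  deeaba$daeebccbc  c
   12  eaba$daeebccbcde  e
   13  ebccbcdeeaba$dae  e
   14  eeaba$daeebccbcd  d
   15  eebccbcdeeaba$da  a

abedaeccbb$ceeda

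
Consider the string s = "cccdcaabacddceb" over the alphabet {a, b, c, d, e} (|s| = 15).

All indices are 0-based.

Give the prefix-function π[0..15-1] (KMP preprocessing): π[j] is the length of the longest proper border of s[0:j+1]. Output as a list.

π[0] = 0
j=1 s[j]='c': π[1]=1 (border 'c')
j=2 s[j]='c': π[2]=2 (border 'cc')
j=3 s[j]='d': k: 2→1→0; π[3]=0 (border '')
j=4 s[j]='c': π[4]=1 (border 'c')
j=5 s[j]='a': k: 1→0; π[5]=0 (border '')
j=6 s[j]='a': π[6]=0 (border '')
j=7 s[j]='b': π[7]=0 (border '')
j=8 s[j]='a': π[8]=0 (border '')
j=9 s[j]='c': π[9]=1 (border 'c')
j=10 s[j]='d': k: 1→0; π[10]=0 (border '')
j=11 s[j]='d': π[11]=0 (border '')
j=12 s[j]='c': π[12]=1 (border 'c')
j=13 s[j]='e': k: 1→0; π[13]=0 (border '')
j=14 s[j]='b': π[14]=0 (border '')

[0, 1, 2, 0, 1, 0, 0, 0, 0, 1, 0, 0, 1, 0, 0]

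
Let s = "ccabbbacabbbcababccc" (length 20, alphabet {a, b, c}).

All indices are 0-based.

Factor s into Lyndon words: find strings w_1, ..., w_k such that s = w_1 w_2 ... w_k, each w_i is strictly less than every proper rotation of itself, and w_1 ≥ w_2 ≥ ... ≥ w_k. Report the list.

["c", "c", "abbbacabbbc", "ababccc"]

emit factor 1: 'c' (i=0, period=1)
emit factor 2: 'c' (i=1, period=1)
emit factor 3: 'abbbacabbbc' (i=2, period=11)
emit factor 4: 'ababccc' (i=13, period=7)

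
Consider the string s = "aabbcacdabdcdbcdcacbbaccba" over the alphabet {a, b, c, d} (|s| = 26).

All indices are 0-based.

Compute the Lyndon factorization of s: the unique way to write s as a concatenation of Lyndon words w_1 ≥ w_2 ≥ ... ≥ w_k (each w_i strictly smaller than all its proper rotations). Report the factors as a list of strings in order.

emit factor 1: 'aabbcacdabdcdbcdcacbbaccb' (i=0, period=25)
emit factor 2: 'a' (i=25, period=1)

["aabbcacdabdcdbcdcacbbaccb", "a"]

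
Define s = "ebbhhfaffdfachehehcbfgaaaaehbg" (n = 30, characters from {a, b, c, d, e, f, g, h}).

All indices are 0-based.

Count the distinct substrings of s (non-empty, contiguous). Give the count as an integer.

435

sorted suffixes:
  #0 SA[0]=22  'aaaaehbg'
  #1 SA[1]=23  'aaaehbg'
  #2 SA[2]=24  'aaehbg'
  #3 SA[3]=11  'achehehcbfgaaaaehbg'
  #4 SA[4]=25  'aehbg'
  #5 SA[5]=6  'affdfachehehcbfgaaaaehbg'
  #6 SA[6]=1  'bbhhfaffdfachehehcbfgaaaaehbg'
  #7 SA[7]=19  'bfgaaaaehbg'
  #8 SA[8]=28  'bg'
  #9 SA[9]=2  'bhhfaffdfachehehcbfgaaaaehbg'
  #10 SA[10]=18  'cbfgaaaaehbg'
  #11 SA[11]=12  'chehehcbfgaaaaehbg'
  #12 SA[12]=9  'dfachehehcbfgaaaaehbg'
  #13 SA[13]=0  'ebbhhfaffdfachehehcbfgaaaaehbg'
  #14 SA[14]=26  'ehbg'
  #15 SA[15]=16  'ehcbfgaaaaehbg'
  #16 SA[16]=14  'ehehcbfgaaaaehbg'
  #17 SA[17]=10  'fachehehcbfgaaaaehbg'
  #18 SA[18]=5  'faffdfachehehcbfgaaaaehbg'
  #19 SA[19]=8  'fdfachehehcbfgaaaaehbg'
  #20 SA[20]=7  'ffdfachehehcbfgaaaaehbg'
  #21 SA[21]=20  'fgaaaaehbg'
  #22 SA[22]=29  'g'
  #23 SA[23]=21  'gaaaaehbg'
  #24 SA[24]=27  'hbg'
  #25 SA[25]=17  'hcbfgaaaaehbg'
  #26 SA[26]=15  'hehcbfgaaaaehbg'
  #27 SA[27]=13  'hehehcbfgaaaaehbg'
  #28 SA[28]=4  'hfaffdfachehehcbfgaaaaehbg'
  #29 SA[29]=3  'hhfaffdfachehehcbfgaaaaehbg'

SA = [22, 23, 24, 11, 25, 6, 1, 19, 28, 2, 18, 12, 9, 0, 26, 16, 14, 10, 5, 8, 7, 20, 29, 21, 27, 17, 15, 13, 4, 3]
rank  pair      lcp
   1  s[22:],s[23:]  3  'aaa'
   2  s[23:],s[24:]  2  'aa'
   3  s[24:],s[11:]  1  'a'
   4  s[11:],s[25:]  1  'a'
   5  s[25:],s[6:]  1  'a'
   6  s[6:],s[1:]  0  ''
   7  s[1:],s[19:]  1  'b'
   8  s[19:],s[28:]  1  'b'
   9  s[28:],s[2:]  1  'b'
  10  s[2:],s[18:]  0  ''
  11  s[18:],s[12:]  1  'c'
  12  s[12:],s[9:]  0  ''
  13  s[9:],s[0:]  0  ''
  14  s[0:],s[26:]  1  'e'
  15  s[26:],s[16:]  2  'eh'
  16  s[16:],s[14:]  2  'eh'
  17  s[14:],s[10:]  0  ''
  18  s[10:],s[5:]  2  'fa'
  19  s[5:],s[8:]  1  'f'
  20  s[8:],s[7:]  1  'f'
  21  s[7:],s[20:]  1  'f'
  22  s[20:],s[29:]  0  ''
  23  s[29:],s[21:]  1  'g'
  24  s[21:],s[27:]  0  ''
  25  s[27:],s[17:]  1  'h'
  26  s[17:],s[15:]  1  'h'
  27  s[15:],s[13:]  3  'heh'
  28  s[13:],s[4:]  1  'h'
  29  s[4:],s[3:]  1  'h'

n(n+1)/2 = 30·31/2 = 465
Σ LCP = 0 + 3 + 2 + 1 + 1 + 1 + 0 + 1 + 1 + 1 + 0 + 1 + 0 + 0 + 1 + 2 + 2 + 0 + 2 + 1 + 1 + 1 + 0 + 1 + 0 + 1 + 1 + 3 + 1 + 1 = 30
distinct = 465 − 30 = 435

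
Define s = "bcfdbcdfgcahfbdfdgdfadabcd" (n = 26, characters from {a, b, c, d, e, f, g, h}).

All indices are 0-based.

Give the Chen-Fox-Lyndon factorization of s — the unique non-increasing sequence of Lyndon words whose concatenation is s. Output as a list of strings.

emit factor 1: 'bcfd' (i=0, period=4)
emit factor 2: 'bcdfgc' (i=4, period=6)
emit factor 3: 'ahfbdfdgdf' (i=10, period=10)
emit factor 4: 'ad' (i=20, period=2)
emit factor 5: 'abcd' (i=22, period=4)

["bcfd", "bcdfgc", "ahfbdfdgdf", "ad", "abcd"]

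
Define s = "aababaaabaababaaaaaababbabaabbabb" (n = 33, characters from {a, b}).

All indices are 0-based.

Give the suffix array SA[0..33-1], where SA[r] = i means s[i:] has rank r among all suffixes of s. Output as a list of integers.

rank | idx | suffix
   0 |  14 | aaaaaababbabaabbabb
   1 |  15 | aaaaababbabaabbabb
   2 |  16 | aaaababbabaabbabb
   3 |   5 | aaabaababaaaaaababbabaabbabb
   4 |  17 | aaababbabaabbabb
   5 |   6 | aabaababaaaaaababbabaabbabb
   6 |   9 | aababaaaaaababbabaabbabb
   7 |   0 | aababaaabaababaaaaaababbabaabbabb
   8 |  18 | aababbabaabbabb
   9 |  26 | aabbabb
  10 |  12 | abaaaaaababbabaabbabb
  11 |   3 | abaaabaababaaaaaababbabaabbabb
  12 |   7 | abaababaaaaaababbabaabbabb
  13 |  24 | abaabbabb
  14 |  10 | ababaaaaaababbabaabbabb
  15 |   1 | ababaaabaababaaaaaababbabaabbabb
  16 |  19 | ababbabaabbabb
  17 |  30 | abb
  18 |  21 | abbabaabbabb
  19 |  27 | abbabb
  20 |  32 | b
  21 |  13 | baaaaaababbabaabbabb
  22 |   4 | baaabaababaaaaaababbabaabbabb
  23 |   8 | baababaaaaaababbabaabbabb
  24 |  25 | baabbabb
  25 |  11 | babaaaaaababbabaabbabb
  26 |   2 | babaaabaababaaaaaababbabaabbabb
  27 |  23 | babaabbabb
  28 |  29 | babb
  29 |  20 | babbabaabbabb
  30 |  31 | bb
  31 |  22 | bbabaabbabb
  32 |  28 | bbabb

[14, 15, 16, 5, 17, 6, 9, 0, 18, 26, 12, 3, 7, 24, 10, 1, 19, 30, 21, 27, 32, 13, 4, 8, 25, 11, 2, 23, 29, 20, 31, 22, 28]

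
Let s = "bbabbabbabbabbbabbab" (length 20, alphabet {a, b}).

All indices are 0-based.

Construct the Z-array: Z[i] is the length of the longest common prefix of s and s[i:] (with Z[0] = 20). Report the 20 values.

[20, 1, 0, 11, 1, 0, 8, 1, 0, 5, 1, 0, 2, 7, 1, 0, 4, 1, 0, 1]

Z[0]=20
i=1: i≥r, start 0; Z[1]=1 grow→box=[1,2)
i=2: i≥r, start 0; Z[2]=0
i=3: i≥r, start 0; Z[3]=11 grow→box=[3,14)
i=4: min(r-i=10, Z[1]=1)=1; Z[4]=1
i=5: min(r-i=9, Z[2]=0)=0; Z[5]=0
i=6: min(r-i=8, Z[3]=11)=8; Z[6]=8
i=7: min(r-i=7, Z[4]=1)=1; Z[7]=1
i=8: min(r-i=6, Z[5]=0)=0; Z[8]=0
i=9: min(r-i=5, Z[6]=8)=5; Z[9]=5
i=10: min(r-i=4, Z[7]=1)=1; Z[10]=1
i=11: min(r-i=3, Z[8]=0)=0; Z[11]=0
i=12: min(r-i=2, Z[9]=5)=2; Z[12]=2
i=13: min(r-i=1, Z[10]=1)=1; Z[13]=7 grow→box=[13,20)
i=14: min(r-i=6, Z[1]=1)=1; Z[14]=1
i=15: min(r-i=5, Z[2]=0)=0; Z[15]=0
i=16: min(r-i=4, Z[3]=11)=4; Z[16]=4
i=17: min(r-i=3, Z[4]=1)=1; Z[17]=1
i=18: min(r-i=2, Z[5]=0)=0; Z[18]=0
i=19: min(r-i=1, Z[6]=8)=1; Z[19]=1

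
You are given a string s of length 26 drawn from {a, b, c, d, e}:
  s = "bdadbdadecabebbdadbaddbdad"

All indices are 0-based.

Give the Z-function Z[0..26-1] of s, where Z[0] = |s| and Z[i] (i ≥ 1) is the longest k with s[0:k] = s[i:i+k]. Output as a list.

[26, 0, 0, 0, 4, 0, 0, 0, 0, 0, 0, 1, 0, 1, 5, 0, 0, 0, 1, 0, 0, 0, 4, 0, 0, 0]

Z[0]=26
i=1: i≥r, start 0; Z[1]=0
i=2: i≥r, start 0; Z[2]=0
i=3: i≥r, start 0; Z[3]=0
i=4: i≥r, start 0; Z[4]=4 extend→box=[4,8)
i=5: min(r-i=3, Z[1]=0)=0; Z[5]=0
i=6: min(r-i=2, Z[2]=0)=0; Z[6]=0
i=7: min(r-i=1, Z[3]=0)=0; Z[7]=0
i=8: i≥r, start 0; Z[8]=0
i=9: i≥r, start 0; Z[9]=0
i=10: i≥r, start 0; Z[10]=0
i=11: i≥r, start 0; Z[11]=1 extend→box=[11,12)
i=12: i≥r, start 0; Z[12]=0
i=13: i≥r, start 0; Z[13]=1 extend→box=[13,14)
i=14: i≥r, start 0; Z[14]=5 extend→box=[14,19)
i=15: min(r-i=4, Z[1]=0)=0; Z[15]=0
i=16: min(r-i=3, Z[2]=0)=0; Z[16]=0
i=17: min(r-i=2, Z[3]=0)=0; Z[17]=0
i=18: min(r-i=1, Z[4]=4)=1; Z[18]=1
i=19: i≥r, start 0; Z[19]=0
i=20: i≥r, start 0; Z[20]=0
i=21: i≥r, start 0; Z[21]=0
i=22: i≥r, start 0; Z[22]=4 extend→box=[22,26)
i=23: min(r-i=3, Z[1]=0)=0; Z[23]=0
i=24: min(r-i=2, Z[2]=0)=0; Z[24]=0
i=25: min(r-i=1, Z[3]=0)=0; Z[25]=0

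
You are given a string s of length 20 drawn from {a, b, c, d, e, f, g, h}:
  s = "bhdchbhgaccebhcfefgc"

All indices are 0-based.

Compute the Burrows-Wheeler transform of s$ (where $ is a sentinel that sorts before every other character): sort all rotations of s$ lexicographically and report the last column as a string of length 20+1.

cge$hgachdhcfcehfcbbb

rank  rotation               last
    0  $bhdchbhgaccebhcfefgc  c
    1  accebhcfefgc$bhdchbhg  g
    2  bhcfefgc$bhdchbhgacce  e
    3  bhdchbhgaccebhcfefgc$  $
    4  bhgaccebhcfefgc$bhdch  h
    5  c$bhdchbhgaccebhcfefg  g
    6  ccebhcfefgc$bhdchbhga  a
    7  cebhcfefgc$bhdchbhgac  c
    8  cfefgc$bhdchbhgaccebh  h
    9  chbhgaccebhcfefgc$bhd  d
   10  dchbhgaccebhcfefgc$bh  h
   11  ebhcfefgc$bhdchbhgacc  c
   12  efgc$bhdchbhgaccebhcf  f
   13  fefgc$bhdchbhgaccebhc  c
   14  fgc$bhdchbhgaccebhcfe  e
   15  gaccebhcfefgc$bhdchbh  h
   16  gc$bhdchbhgaccebhcfef  f
   17  hbhgaccebhcfefgc$bhdc  c
   18  hcfefgc$bhdchbhgacceb  b
   19  hdchbhgaccebhcfefgc$b  b
   20  hgaccebhcfefgc$bhdchb  b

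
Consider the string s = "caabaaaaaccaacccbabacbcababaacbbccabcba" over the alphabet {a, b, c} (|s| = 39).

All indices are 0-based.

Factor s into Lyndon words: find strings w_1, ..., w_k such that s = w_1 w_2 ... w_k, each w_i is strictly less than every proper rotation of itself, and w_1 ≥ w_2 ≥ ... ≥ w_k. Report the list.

["c", "aab", "aaaaaccaacccbabacbcababaacbbccabcb", "a"]

emit factor 1: 'c' (i=0, period=1)
emit factor 2: 'aab' (i=1, period=3)
emit factor 3: 'aaaaaccaacccbabacbcababaacbbccabcb' (i=4, period=34)
emit factor 4: 'a' (i=38, period=1)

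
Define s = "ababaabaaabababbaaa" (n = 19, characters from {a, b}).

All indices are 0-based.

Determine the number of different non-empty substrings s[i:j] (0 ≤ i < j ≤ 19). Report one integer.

rank→(start, suffix):
  0 → (18, 'a')
  1 → (17, 'aa')
  2 → (16, 'aaa')
  3 → (7, 'aaabababbaaa')
  4 → (4, 'aabaaabababbaaa')
  5 → (8, 'aabababbaaa')
  6 → (5, 'abaaabababbaaa')
  7 → (2, 'abaabaaabababbaaa')
  8 → (0, 'ababaabaaabababbaaa')
  9 → (9, 'abababbaaa')
  10 → (11, 'ababbaaa')
  11 → (13, 'abbaaa')
  12 → (15, 'baaa')
  13 → (6, 'baaabababbaaa')
  14 → (3, 'baabaaabababbaaa')
  15 → (1, 'babaabaaabababbaaa')
  16 → (10, 'bababbaaa')
  17 → (12, 'babbaaa')
  18 → (14, 'bbaaa')

SA = [18, 17, 16, 7, 4, 8, 5, 2, 0, 9, 11, 13, 15, 6, 3, 1, 10, 12, 14]
[i] adj suffixes → lcp
  [1] 18/17 → 1 ('a')
  [2] 17/16 → 2 ('aa')
  [3] 16/7 → 3 ('aaa')
  [4] 7/4 → 2 ('aa')
  [5] 4/8 → 4 ('aaba')
  [6] 8/5 → 1 ('a')
  [7] 5/2 → 4 ('abaa')
  [8] 2/0 → 3 ('aba')
  [9] 0/9 → 5 ('ababa')
  [10] 9/11 → 4 ('abab')
  [11] 11/13 → 2 ('ab')
  [12] 13/15 → 0 ('')
  [13] 15/6 → 4 ('baaa')
  [14] 6/3 → 3 ('baa')
  [15] 3/1 → 2 ('ba')
  [16] 1/10 → 4 ('baba')
  [17] 10/12 → 3 ('bab')
  [18] 12/14 → 1 ('b')

n(n+1)/2 = 19·20/2 = 190
Σ LCP = 0 + 1 + 2 + 3 + 2 + 4 + 1 + 4 + 3 + 5 + 4 + 2 + 0 + 4 + 3 + 2 + 4 + 3 + 1 = 48
distinct = 190 − 48 = 142

142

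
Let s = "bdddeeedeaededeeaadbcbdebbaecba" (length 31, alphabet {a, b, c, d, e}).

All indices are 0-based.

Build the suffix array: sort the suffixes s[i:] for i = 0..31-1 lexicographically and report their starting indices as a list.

sorted suffixes:
  #0 SA[0]=30  'a'
  #1 SA[1]=16  'aadbcbdebbaecba'
  #2 SA[2]=17  'adbcbdebbaecba'
  #3 SA[3]=26  'aecba'
  #4 SA[4]=9  'aededeeaadbcbdebbaecba'
  #5 SA[5]=29  'ba'
  #6 SA[6]=25  'baecba'
  #7 SA[7]=24  'bbaecba'
  #8 SA[8]=19  'bcbdebbaecba'
  #9 SA[9]=0  'bdddeeedeaededeeaadbcbdebbaecba'
  #10 SA[10]=21  'bdebbaecba'
  #11 SA[11]=28  'cba'
  #12 SA[12]=20  'cbdebbaecba'
  #13 SA[13]=18  'dbcbdebbaecba'
  #14 SA[14]=1  'dddeeedeaededeeaadbcbdebbaecba'
  #15 SA[15]=2  'ddeeedeaededeeaadbcbdebbaecba'
  #16 SA[16]=7  'deaededeeaadbcbdebbaecba'
  #17 SA[17]=22  'debbaecba'
  #18 SA[18]=11  'dedeeaadbcbdebbaecba'
  #19 SA[19]=13  'deeaadbcbdebbaecba'
  #20 SA[20]=3  'deeedeaededeeaadbcbdebbaecba'
  #21 SA[21]=15  'eaadbcbdebbaecba'
  #22 SA[22]=8  'eaededeeaadbcbdebbaecba'
  #23 SA[23]=23  'ebbaecba'
  #24 SA[24]=27  'ecba'
  #25 SA[25]=6  'edeaededeeaadbcbdebbaecba'
  #26 SA[26]=10  'ededeeaadbcbdebbaecba'
  #27 SA[27]=12  'edeeaadbcbdebbaecba'
  #28 SA[28]=14  'eeaadbcbdebbaecba'
  #29 SA[29]=5  'eedeaededeeaadbcbdebbaecba'
  #30 SA[30]=4  'eeedeaededeeaadbcbdebbaecba'

[30, 16, 17, 26, 9, 29, 25, 24, 19, 0, 21, 28, 20, 18, 1, 2, 7, 22, 11, 13, 3, 15, 8, 23, 27, 6, 10, 12, 14, 5, 4]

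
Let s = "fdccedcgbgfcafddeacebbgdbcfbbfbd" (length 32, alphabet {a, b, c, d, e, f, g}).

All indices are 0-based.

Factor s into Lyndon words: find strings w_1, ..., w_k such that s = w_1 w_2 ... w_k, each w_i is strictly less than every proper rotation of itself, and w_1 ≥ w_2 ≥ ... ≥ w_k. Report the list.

emit factor 1: 'f' (i=0, period=1)
emit factor 2: 'd' (i=1, period=1)
emit factor 3: 'ccedcg' (i=2, period=6)
emit factor 4: 'bgfc' (i=8, period=4)
emit factor 5: 'afdde' (i=12, period=5)
emit factor 6: 'acebbgdbcfbbfbd' (i=17, period=15)

["f", "d", "ccedcg", "bgfc", "afdde", "acebbgdbcfbbfbd"]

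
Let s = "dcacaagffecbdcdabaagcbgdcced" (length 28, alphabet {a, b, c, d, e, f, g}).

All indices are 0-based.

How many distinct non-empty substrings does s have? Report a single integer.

378

sorted suffixes:
  #0 SA[0]=17  'aagcbgdcced'
  #1 SA[1]=4  'aagffecbdcdabaagcbgdcced'
  #2 SA[2]=15  'abaagcbgdcced'
  #3 SA[3]=2  'acaagffecbdcdabaagcbgdcced'
  #4 SA[4]=18  'agcbgdcced'
  #5 SA[5]=5  'agffecbdcdabaagcbgdcced'
  #6 SA[6]=16  'baagcbgdcced'
  #7 SA[7]=11  'bdcdabaagcbgdcced'
  #8 SA[8]=21  'bgdcced'
  #9 SA[9]=3  'caagffecbdcdabaagcbgdcced'
  #10 SA[10]=1  'cacaagffecbdcdabaagcbgdcced'
  #11 SA[11]=10  'cbdcdabaagcbgdcced'
  #12 SA[12]=20  'cbgdcced'
  #13 SA[13]=24  'cced'
  #14 SA[14]=13  'cdabaagcbgdcced'
  #15 SA[15]=25  'ced'
  #16 SA[16]=27  'd'
  #17 SA[17]=14  'dabaagcbgdcced'
  #18 SA[18]=0  'dcacaagffecbdcdabaagcbgdcced'
  #19 SA[19]=23  'dcced'
  #20 SA[20]=12  'dcdabaagcbgdcced'
  #21 SA[21]=9  'ecbdcdabaagcbgdcced'
  #22 SA[22]=26  'ed'
  #23 SA[23]=8  'fecbdcdabaagcbgdcced'
  #24 SA[24]=7  'ffecbdcdabaagcbgdcced'
  #25 SA[25]=19  'gcbgdcced'
  #26 SA[26]=22  'gdcced'
  #27 SA[27]=6  'gffecbdcdabaagcbgdcced'

SA = [17, 4, 15, 2, 18, 5, 16, 11, 21, 3, 1, 10, 20, 24, 13, 25, 27, 14, 0, 23, 12, 9, 26, 8, 7, 19, 22, 6]
i: (SA[i-1],SA[i]) lcp shared
  1: (17,4) 3 'aag'
  2: (4,15) 1 'a'
  3: (15,2) 1 'a'
  4: (2,18) 1 'a'
  5: (18,5) 2 'ag'
  6: (5,16) 0 ''
  7: (16,11) 1 'b'
  8: (11,21) 1 'b'
  9: (21,3) 0 ''
  10: (3,1) 2 'ca'
  11: (1,10) 1 'c'
  12: (10,20) 2 'cb'
  13: (20,24) 1 'c'
  14: (24,13) 1 'c'
  15: (13,25) 1 'c'
  16: (25,27) 0 ''
  17: (27,14) 1 'd'
  18: (14,0) 1 'd'
  19: (0,23) 2 'dc'
  20: (23,12) 2 'dc'
  21: (12,9) 0 ''
  22: (9,26) 1 'e'
  23: (26,8) 0 ''
  24: (8,7) 1 'f'
  25: (7,19) 0 ''
  26: (19,22) 1 'g'
  27: (22,6) 1 'g'

n(n+1)/2 = 28·29/2 = 406
Σ LCP = 0 + 3 + 1 + 1 + 1 + 2 + 0 + 1 + 1 + 0 + 2 + 1 + 2 + 1 + 1 + 1 + 0 + 1 + 1 + 2 + 2 + 0 + 1 + 0 + 1 + 0 + 1 + 1 = 28
distinct = 406 − 28 = 378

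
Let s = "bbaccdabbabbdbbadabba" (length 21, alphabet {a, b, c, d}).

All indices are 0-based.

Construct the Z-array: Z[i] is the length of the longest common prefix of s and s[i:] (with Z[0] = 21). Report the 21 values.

[21, 1, 0, 0, 0, 0, 0, 3, 1, 0, 2, 1, 0, 3, 1, 0, 0, 0, 3, 1, 0]

Z[0]=21
i=1: fresh scan; Z[1]=1 grow→box=[1,2)
i=2: fresh scan; Z[2]=0
i=3: fresh scan; Z[3]=0
i=4: fresh scan; Z[4]=0
i=5: fresh scan; Z[5]=0
i=6: fresh scan; Z[6]=0
i=7: fresh scan; Z[7]=3 grow→box=[7,10)
i=8: min(r-i=2, Z[1]=1)=1; Z[8]=1
i=9: min(r-i=1, Z[2]=0)=0; Z[9]=0
i=10: fresh scan; Z[10]=2 grow→box=[10,12)
i=11: min(r-i=1, Z[1]=1)=1; Z[11]=1
i=12: fresh scan; Z[12]=0
i=13: fresh scan; Z[13]=3 grow→box=[13,16)
i=14: min(r-i=2, Z[1]=1)=1; Z[14]=1
i=15: min(r-i=1, Z[2]=0)=0; Z[15]=0
i=16: fresh scan; Z[16]=0
i=17: fresh scan; Z[17]=0
i=18: fresh scan; Z[18]=3 grow→box=[18,21)
i=19: min(r-i=2, Z[1]=1)=1; Z[19]=1
i=20: min(r-i=1, Z[2]=0)=0; Z[20]=0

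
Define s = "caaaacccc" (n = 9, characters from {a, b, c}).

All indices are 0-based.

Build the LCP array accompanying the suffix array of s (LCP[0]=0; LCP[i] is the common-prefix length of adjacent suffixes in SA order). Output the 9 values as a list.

rank | idx | suffix
   0 |   1 | aaaacccc
   1 |   2 | aaacccc
   2 |   3 | aacccc
   3 |   4 | acccc
   4 |   8 | c
   5 |   0 | caaaacccc
   6 |   7 | cc
   7 |   6 | ccc
   8 |   5 | cccc

SA = [1, 2, 3, 4, 8, 0, 7, 6, 5]
i: (SA[i-1],SA[i]) lcp shared
  1: (1,2) 3 'aaa'
  2: (2,3) 2 'aa'
  3: (3,4) 1 'a'
  4: (4,8) 0 ''
  5: (8,0) 1 'c'
  6: (0,7) 1 'c'
  7: (7,6) 2 'cc'
  8: (6,5) 3 'ccc'

[0, 3, 2, 1, 0, 1, 1, 2, 3]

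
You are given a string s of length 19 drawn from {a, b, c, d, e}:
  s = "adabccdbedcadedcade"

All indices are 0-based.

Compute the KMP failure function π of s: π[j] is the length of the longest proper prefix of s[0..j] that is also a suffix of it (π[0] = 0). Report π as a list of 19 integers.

[0, 0, 1, 0, 0, 0, 0, 0, 0, 0, 0, 1, 2, 0, 0, 0, 1, 2, 0]

π[0] = 0
j=1 s[j]='d': π[1]=0 (border '')
j=2 s[j]='a': π[2]=1 (border 'a')
j=3 s[j]='b': k: 1→0; π[3]=0 (border '')
j=4 s[j]='c': π[4]=0 (border '')
j=5 s[j]='c': π[5]=0 (border '')
j=6 s[j]='d': π[6]=0 (border '')
j=7 s[j]='b': π[7]=0 (border '')
j=8 s[j]='e': π[8]=0 (border '')
j=9 s[j]='d': π[9]=0 (border '')
j=10 s[j]='c': π[10]=0 (border '')
j=11 s[j]='a': π[11]=1 (border 'a')
j=12 s[j]='d': π[12]=2 (border 'ad')
j=13 s[j]='e': k: 2→0; π[13]=0 (border '')
j=14 s[j]='d': π[14]=0 (border '')
j=15 s[j]='c': π[15]=0 (border '')
j=16 s[j]='a': π[16]=1 (border 'a')
j=17 s[j]='d': π[17]=2 (border 'ad')
j=18 s[j]='e': k: 2→0; π[18]=0 (border '')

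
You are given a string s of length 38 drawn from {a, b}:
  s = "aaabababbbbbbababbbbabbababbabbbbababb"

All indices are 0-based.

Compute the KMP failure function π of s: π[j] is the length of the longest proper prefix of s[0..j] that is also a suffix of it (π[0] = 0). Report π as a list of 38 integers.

π[0] = 0
j=1 s[j]='a': π[1]=1 (border 'a')
j=2 s[j]='a': π[2]=2 (border 'aa')
j=3 s[j]='b': k: 2→1→0; π[3]=0 (border '')
j=4 s[j]='a': π[4]=1 (border 'a')
j=5 s[j]='b': k: 1→0; π[5]=0 (border '')
j=6 s[j]='a': π[6]=1 (border 'a')
j=7 s[j]='b': k: 1→0; π[7]=0 (border '')
j=8 s[j]='b': π[8]=0 (border '')
j=9 s[j]='b': π[9]=0 (border '')
j=10 s[j]='b': π[10]=0 (border '')
j=11 s[j]='b': π[11]=0 (border '')
j=12 s[j]='b': π[12]=0 (border '')
j=13 s[j]='a': π[13]=1 (border 'a')
j=14 s[j]='b': k: 1→0; π[14]=0 (border '')
j=15 s[j]='a': π[15]=1 (border 'a')
j=16 s[j]='b': k: 1→0; π[16]=0 (border '')
j=17 s[j]='b': π[17]=0 (border '')
j=18 s[j]='b': π[18]=0 (border '')
j=19 s[j]='b': π[19]=0 (border '')
j=20 s[j]='a': π[20]=1 (border 'a')
j=21 s[j]='b': k: 1→0; π[21]=0 (border '')
j=22 s[j]='b': π[22]=0 (border '')
j=23 s[j]='a': π[23]=1 (border 'a')
j=24 s[j]='b': k: 1→0; π[24]=0 (border '')
j=25 s[j]='a': π[25]=1 (border 'a')
j=26 s[j]='b': k: 1→0; π[26]=0 (border '')
j=27 s[j]='b': π[27]=0 (border '')
j=28 s[j]='a': π[28]=1 (border 'a')
j=29 s[j]='b': k: 1→0; π[29]=0 (border '')
j=30 s[j]='b': π[30]=0 (border '')
j=31 s[j]='b': π[31]=0 (border '')
j=32 s[j]='b': π[32]=0 (border '')
j=33 s[j]='a': π[33]=1 (border 'a')
j=34 s[j]='b': k: 1→0; π[34]=0 (border '')
j=35 s[j]='a': π[35]=1 (border 'a')
j=36 s[j]='b': k: 1→0; π[36]=0 (border '')
j=37 s[j]='b': π[37]=0 (border '')

[0, 1, 2, 0, 1, 0, 1, 0, 0, 0, 0, 0, 0, 1, 0, 1, 0, 0, 0, 0, 1, 0, 0, 1, 0, 1, 0, 0, 1, 0, 0, 0, 0, 1, 0, 1, 0, 0]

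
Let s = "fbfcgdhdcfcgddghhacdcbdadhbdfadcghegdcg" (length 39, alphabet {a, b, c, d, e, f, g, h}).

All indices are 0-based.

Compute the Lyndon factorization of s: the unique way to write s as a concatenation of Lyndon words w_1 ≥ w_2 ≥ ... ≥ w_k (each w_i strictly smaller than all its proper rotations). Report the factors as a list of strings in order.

["f", "bfcgdhdcfcgddghh", "acdcbdadhbdfadcghegdcg"]

emit factor 1: 'f' (i=0, period=1)
emit factor 2: 'bfcgdhdcfcgddghh' (i=1, period=16)
emit factor 3: 'acdcbdadhbdfadcghegdcg' (i=17, period=22)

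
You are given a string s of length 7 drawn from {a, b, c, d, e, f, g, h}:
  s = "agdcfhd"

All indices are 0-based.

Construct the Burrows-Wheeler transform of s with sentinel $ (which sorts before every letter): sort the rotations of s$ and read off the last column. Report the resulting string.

d$dhgcaf

rank  rotation  last
    0  $agdcfhd  d
    1  agdcfhd$  $
    2  cfhd$agd  d
    3  d$agdcfh  h
    4  dcfhd$ag  g
    5  fhd$agdc  c
    6  gdcfhd$a  a
    7  hd$agdcf  f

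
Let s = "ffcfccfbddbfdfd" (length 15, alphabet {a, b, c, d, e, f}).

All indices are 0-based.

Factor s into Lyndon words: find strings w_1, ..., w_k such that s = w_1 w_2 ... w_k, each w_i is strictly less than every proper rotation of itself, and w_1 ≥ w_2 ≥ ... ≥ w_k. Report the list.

emit factor 1: 'f' (i=0, period=1)
emit factor 2: 'f' (i=1, period=1)
emit factor 3: 'cf' (i=2, period=2)
emit factor 4: 'ccf' (i=4, period=3)
emit factor 5: 'bddbfdfd' (i=7, period=8)

["f", "f", "cf", "ccf", "bddbfdfd"]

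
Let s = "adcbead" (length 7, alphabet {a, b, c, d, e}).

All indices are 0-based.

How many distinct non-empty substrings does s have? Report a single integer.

25

rank→(start, suffix):
  0 → (5, 'ad')
  1 → (0, 'adcbead')
  2 → (3, 'bead')
  3 → (2, 'cbead')
  4 → (6, 'd')
  5 → (1, 'dcbead')
  6 → (4, 'ead')

SA = [5, 0, 3, 2, 6, 1, 4]
rank  pair      lcp
   1  s[5:],s[0:]  2  'ad'
   2  s[0:],s[3:]  0  ''
   3  s[3:],s[2:]  0  ''
   4  s[2:],s[6:]  0  ''
   5  s[6:],s[1:]  1  'd'
   6  s[1:],s[4:]  0  ''

n(n+1)/2 = 7·8/2 = 28
Σ LCP = 0 + 2 + 0 + 0 + 0 + 1 + 0 = 3
distinct = 28 − 3 = 25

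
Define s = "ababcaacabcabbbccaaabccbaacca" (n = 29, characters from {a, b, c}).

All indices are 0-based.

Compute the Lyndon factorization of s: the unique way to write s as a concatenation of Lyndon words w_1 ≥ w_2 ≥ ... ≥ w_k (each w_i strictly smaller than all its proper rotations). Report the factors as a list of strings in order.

["ababc", "aacabcabbbcc", "aaabccbaacc", "a"]

emit factor 1: 'ababc' (i=0, period=5)
emit factor 2: 'aacabcabbbcc' (i=5, period=12)
emit factor 3: 'aaabccbaacc' (i=17, period=11)
emit factor 4: 'a' (i=28, period=1)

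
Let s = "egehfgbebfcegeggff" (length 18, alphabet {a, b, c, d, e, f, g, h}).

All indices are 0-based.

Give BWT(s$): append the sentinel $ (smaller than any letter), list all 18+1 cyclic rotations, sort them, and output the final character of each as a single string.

fgefbc$ggfbghfeegee

rank  rotation             last
    0  $egehfgbebfcegeggff  f
    1  bebfcegeggff$egehfg  g
    2  bfcegeggff$egehfgbe  e
    3  cegeggff$egehfgbebf  f
    4  ebfcegeggff$egehfgb  b
    5  egeggff$egehfgbebfc  c
    6  egehfgbebfcegeggff$  $
    7  eggff$egehfgbebfceg  g
    8  ehfgbebfcegeggff$eg  g
    9  f$egehfgbebfcegeggf  f
   10  fcegeggff$egehfgbeb  b
   11  ff$egehfgbebfcegegg  g
   12  fgbebfcegeggff$egeh  h
   13  gbebfcegeggff$egehf  f
   14  geggff$egehfgbebfce  e
   15  gehfgbebfcegeggff$e  e
   16  gff$egehfgbebfcegeg  g
   17  ggff$egehfgbebfcege  e
   18  hfgbebfcegeggff$ege  e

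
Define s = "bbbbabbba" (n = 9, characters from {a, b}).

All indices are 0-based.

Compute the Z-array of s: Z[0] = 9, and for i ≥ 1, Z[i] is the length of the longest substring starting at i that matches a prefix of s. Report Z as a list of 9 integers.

Z[0]=9
i=1: i≥r, start 0; Z[1]=3 extend→box=[1,4)
i=2: min(r-i=2, Z[1]=3)=2; Z[2]=2
i=3: min(r-i=1, Z[2]=2)=1; Z[3]=1
i=4: i≥r, start 0; Z[4]=0
i=5: i≥r, start 0; Z[5]=3 extend→box=[5,8)
i=6: min(r-i=2, Z[1]=3)=2; Z[6]=2
i=7: min(r-i=1, Z[2]=2)=1; Z[7]=1
i=8: i≥r, start 0; Z[8]=0

[9, 3, 2, 1, 0, 3, 2, 1, 0]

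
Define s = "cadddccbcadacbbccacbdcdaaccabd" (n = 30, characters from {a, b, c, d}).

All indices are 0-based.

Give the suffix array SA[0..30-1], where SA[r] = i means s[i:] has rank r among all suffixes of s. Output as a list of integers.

rank | idx | suffix
   0 |  23 | aaccabd
   1 |  27 | abd
   2 |  11 | acbbccacbdcdaaccabd
   3 |  17 | acbdcdaaccabd
   4 |  24 | accabd
   5 |   9 | adacbbccacbdcdaaccabd
   6 |   1 | adddccbcadacbbccacbdcdaaccabd
   7 |  13 | bbccacbdcdaaccabd
   8 |   7 | bcadacbbccacbdcdaaccabd
   9 |  14 | bccacbdcdaaccabd
  10 |  28 | bd
  11 |  19 | bdcdaaccabd
  12 |  26 | cabd
  13 |  16 | cacbdcdaaccabd
  14 |   8 | cadacbbccacbdcdaaccabd
  15 |   0 | cadddccbcadacbbccacbdcdaaccabd
  16 |  12 | cbbccacbdcdaaccabd
  17 |   6 | cbcadacbbccacbdcdaaccabd
  18 |  18 | cbdcdaaccabd
  19 |  25 | ccabd
  20 |  15 | ccacbdcdaaccabd
  21 |   5 | ccbcadacbbccacbdcdaaccabd
  22 |  21 | cdaaccabd
  23 |  29 | d
  24 |  22 | daaccabd
  25 |  10 | dacbbccacbdcdaaccabd
  26 |   4 | dccbcadacbbccacbdcdaaccabd
  27 |  20 | dcdaaccabd
  28 |   3 | ddccbcadacbbccacbdcdaaccabd
  29 |   2 | dddccbcadacbbccacbdcdaaccabd

[23, 27, 11, 17, 24, 9, 1, 13, 7, 14, 28, 19, 26, 16, 8, 0, 12, 6, 18, 25, 15, 5, 21, 29, 22, 10, 4, 20, 3, 2]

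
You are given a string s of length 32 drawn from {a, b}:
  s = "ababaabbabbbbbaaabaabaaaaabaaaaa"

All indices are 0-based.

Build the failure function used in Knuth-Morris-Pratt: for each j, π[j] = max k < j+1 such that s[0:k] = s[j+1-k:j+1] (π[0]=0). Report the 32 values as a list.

π[0] = 0
j=1 s[j]='b': π[1]=0 (border '')
j=2 s[j]='a': π[2]=1 (border 'a')
j=3 s[j]='b': π[3]=2 (border 'ab')
j=4 s[j]='a': π[4]=3 (border 'aba')
j=5 s[j]='a': k: 3→1→0; π[5]=1 (border 'a')
j=6 s[j]='b': π[6]=2 (border 'ab')
j=7 s[j]='b': k: 2→0; π[7]=0 (border '')
j=8 s[j]='a': π[8]=1 (border 'a')
j=9 s[j]='b': π[9]=2 (border 'ab')
j=10 s[j]='b': k: 2→0; π[10]=0 (border '')
j=11 s[j]='b': π[11]=0 (border '')
j=12 s[j]='b': π[12]=0 (border '')
j=13 s[j]='b': π[13]=0 (border '')
j=14 s[j]='a': π[14]=1 (border 'a')
j=15 s[j]='a': k: 1→0; π[15]=1 (border 'a')
j=16 s[j]='a': k: 1→0; π[16]=1 (border 'a')
j=17 s[j]='b': π[17]=2 (border 'ab')
j=18 s[j]='a': π[18]=3 (border 'aba')
j=19 s[j]='a': k: 3→1→0; π[19]=1 (border 'a')
j=20 s[j]='b': π[20]=2 (border 'ab')
j=21 s[j]='a': π[21]=3 (border 'aba')
j=22 s[j]='a': k: 3→1→0; π[22]=1 (border 'a')
j=23 s[j]='a': k: 1→0; π[23]=1 (border 'a')
j=24 s[j]='a': k: 1→0; π[24]=1 (border 'a')
j=25 s[j]='a': k: 1→0; π[25]=1 (border 'a')
j=26 s[j]='b': π[26]=2 (border 'ab')
j=27 s[j]='a': π[27]=3 (border 'aba')
j=28 s[j]='a': k: 3→1→0; π[28]=1 (border 'a')
j=29 s[j]='a': k: 1→0; π[29]=1 (border 'a')
j=30 s[j]='a': k: 1→0; π[30]=1 (border 'a')
j=31 s[j]='a': k: 1→0; π[31]=1 (border 'a')

[0, 0, 1, 2, 3, 1, 2, 0, 1, 2, 0, 0, 0, 0, 1, 1, 1, 2, 3, 1, 2, 3, 1, 1, 1, 1, 2, 3, 1, 1, 1, 1]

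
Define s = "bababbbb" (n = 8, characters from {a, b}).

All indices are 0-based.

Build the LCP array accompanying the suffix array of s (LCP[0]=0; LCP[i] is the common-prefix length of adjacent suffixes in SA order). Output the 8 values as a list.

rank→(start, suffix):
  0 → (1, 'ababbbb')
  1 → (3, 'abbbb')
  2 → (7, 'b')
  3 → (0, 'bababbbb')
  4 → (2, 'babbbb')
  5 → (6, 'bb')
  6 → (5, 'bbb')
  7 → (4, 'bbbb')

SA = [1, 3, 7, 0, 2, 6, 5, 4]
i: (SA[i-1],SA[i]) lcp shared
  1: (1,3) 2 'ab'
  2: (3,7) 0 ''
  3: (7,0) 1 'b'
  4: (0,2) 3 'bab'
  5: (2,6) 1 'b'
  6: (6,5) 2 'bb'
  7: (5,4) 3 'bbb'

[0, 2, 0, 1, 3, 1, 2, 3]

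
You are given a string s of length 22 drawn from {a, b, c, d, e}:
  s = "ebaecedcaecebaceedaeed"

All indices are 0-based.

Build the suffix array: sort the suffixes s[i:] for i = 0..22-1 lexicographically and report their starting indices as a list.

rank | idx | suffix
   0 |  13 | aceedaeed
   1 |   8 | aecebaceedaeed
   2 |   2 | aecedcaecebaceedaeed
   3 |  18 | aeed
   4 |  12 | baceedaeed
   5 |   1 | baecedcaecebaceedaeed
   6 |   7 | caecebaceedaeed
   7 |  10 | cebaceedaeed
   8 |   4 | cedcaecebaceedaeed
   9 |  14 | ceedaeed
  10 |  21 | d
  11 |  17 | daeed
  12 |   6 | dcaecebaceedaeed
  13 |  11 | ebaceedaeed
  14 |   0 | ebaecedcaecebaceedaeed
  15 |   9 | ecebaceedaeed
  16 |   3 | ecedcaecebaceedaeed
  17 |  20 | ed
  18 |  16 | edaeed
  19 |   5 | edcaecebaceedaeed
  20 |  19 | eed
  21 |  15 | eedaeed

[13, 8, 2, 18, 12, 1, 7, 10, 4, 14, 21, 17, 6, 11, 0, 9, 3, 20, 16, 5, 19, 15]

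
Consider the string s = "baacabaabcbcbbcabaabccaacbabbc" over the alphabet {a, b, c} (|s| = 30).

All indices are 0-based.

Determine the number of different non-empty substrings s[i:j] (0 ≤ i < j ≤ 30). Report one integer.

399

rank→(start, suffix):
  0 → (6, 'aabcbcbbcabaabccaacbabbc')
  1 → (17, 'aabccaacbabbc')
  2 → (1, 'aacabaabcbcbbcabaabccaacbabbc')
  3 → (22, 'aacbabbc')
  4 → (4, 'abaabcbcbbcabaabccaacbabbc')
  5 → (15, 'abaabccaacbabbc')
  6 → (26, 'abbc')
  7 → (7, 'abcbcbbcabaabccaacbabbc')
  8 → (18, 'abccaacbabbc')
  9 → (2, 'acabaabcbcbbcabaabccaacbabbc')
  10 → (23, 'acbabbc')
  11 → (5, 'baabcbcbbcabaabccaacbabbc')
  12 → (16, 'baabccaacbabbc')
  13 → (0, 'baacabaabcbcbbcabaabccaacbabbc')
  14 → (25, 'babbc')
  15 → (27, 'bbc')
  16 → (12, 'bbcabaabccaacbabbc')
  17 → (28, 'bc')
  18 → (13, 'bcabaabccaacbabbc')
  19 → (10, 'bcbbcabaabccaacbabbc')
  20 → (8, 'bcbcbbcabaabccaacbabbc')
  21 → (19, 'bccaacbabbc')
  22 → (29, 'c')
  23 → (21, 'caacbabbc')
  24 → (3, 'cabaabcbcbbcabaabccaacbabbc')
  25 → (14, 'cabaabccaacbabbc')
  26 → (24, 'cbabbc')
  27 → (11, 'cbbcabaabccaacbabbc')
  28 → (9, 'cbcbbcabaabccaacbabbc')
  29 → (20, 'ccaacbabbc')

SA = [6, 17, 1, 22, 4, 15, 26, 7, 18, 2, 23, 5, 16, 0, 25, 27, 12, 28, 13, 10, 8, 19, 29, 21, 3, 14, 24, 11, 9, 20]
i: (SA[i-1],SA[i]) lcp shared
  1: (6,17) 4 'aabc'
  2: (17,1) 2 'aa'
  3: (1,22) 3 'aac'
  4: (22,4) 1 'a'
  5: (4,15) 6 'abaabc'
  6: (15,26) 2 'ab'
  7: (26,7) 2 'ab'
  8: (7,18) 3 'abc'
  9: (18,2) 1 'a'
  10: (2,23) 2 'ac'
  11: (23,5) 0 ''
  12: (5,16) 5 'baabc'
  13: (16,0) 3 'baa'
  14: (0,25) 2 'ba'
  15: (25,27) 1 'b'
  16: (27,12) 3 'bbc'
  17: (12,28) 1 'b'
  18: (28,13) 2 'bc'
  19: (13,10) 2 'bc'
  20: (10,8) 3 'bcb'
  21: (8,19) 2 'bc'
  22: (19,29) 0 ''
  23: (29,21) 1 'c'
  24: (21,3) 2 'ca'
  25: (3,14) 7 'cabaabc'
  26: (14,24) 1 'c'
  27: (24,11) 2 'cb'
  28: (11,9) 2 'cb'
  29: (9,20) 1 'c'

n(n+1)/2 = 30·31/2 = 465
Σ LCP = 0 + 4 + 2 + 3 + 1 + 6 + 2 + 2 + 3 + 1 + 2 + 0 + 5 + 3 + 2 + 1 + 3 + 1 + 2 + 2 + 3 + 2 + 0 + 1 + 2 + 7 + 1 + 2 + 2 + 1 = 66
distinct = 465 − 66 = 399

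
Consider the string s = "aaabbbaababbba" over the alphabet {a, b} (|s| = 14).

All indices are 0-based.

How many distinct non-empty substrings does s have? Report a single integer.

77

rank→(start, suffix):
  0 → (13, 'a')
  1 → (0, 'aaabbbaababbba')
  2 → (6, 'aababbba')
  3 → (1, 'aabbbaababbba')
  4 → (7, 'ababbba')
  5 → (9, 'abbba')
  6 → (2, 'abbbaababbba')
  7 → (12, 'ba')
  8 → (5, 'baababbba')
  9 → (8, 'babbba')
  10 → (11, 'bba')
  11 → (4, 'bbaababbba')
  12 → (10, 'bbba')
  13 → (3, 'bbbaababbba')

SA = [13, 0, 6, 1, 7, 9, 2, 12, 5, 8, 11, 4, 10, 3]
i: (SA[i-1],SA[i]) lcp shared
  1: (13,0) 1 'a'
  2: (0,6) 2 'aa'
  3: (6,1) 3 'aab'
  4: (1,7) 1 'a'
  5: (7,9) 2 'ab'
  6: (9,2) 5 'abbba'
  7: (2,12) 0 ''
  8: (12,5) 2 'ba'
  9: (5,8) 2 'ba'
  10: (8,11) 1 'b'
  11: (11,4) 3 'bba'
  12: (4,10) 2 'bb'
  13: (10,3) 4 'bbba'

n(n+1)/2 = 14·15/2 = 105
Σ LCP = 0 + 1 + 2 + 3 + 1 + 2 + 5 + 0 + 2 + 2 + 1 + 3 + 2 + 4 = 28
distinct = 105 − 28 = 77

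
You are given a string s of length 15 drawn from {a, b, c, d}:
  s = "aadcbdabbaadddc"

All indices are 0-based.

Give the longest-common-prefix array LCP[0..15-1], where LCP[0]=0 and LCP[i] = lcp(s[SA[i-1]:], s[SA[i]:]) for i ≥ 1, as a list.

rank→(start, suffix):
  0 → (0, 'aadcbdabbaadddc')
  1 → (9, 'aadddc')
  2 → (6, 'abbaadddc')
  3 → (1, 'adcbdabbaadddc')
  4 → (10, 'adddc')
  5 → (8, 'baadddc')
  6 → (7, 'bbaadddc')
  7 → (4, 'bdabbaadddc')
  8 → (14, 'c')
  9 → (3, 'cbdabbaadddc')
  10 → (5, 'dabbaadddc')
  11 → (13, 'dc')
  12 → (2, 'dcbdabbaadddc')
  13 → (12, 'ddc')
  14 → (11, 'dddc')

SA = [0, 9, 6, 1, 10, 8, 7, 4, 14, 3, 5, 13, 2, 12, 11]
i: (SA[i-1],SA[i]) lcp shared
  1: (0,9) 3 'aad'
  2: (9,6) 1 'a'
  3: (6,1) 1 'a'
  4: (1,10) 2 'ad'
  5: (10,8) 0 ''
  6: (8,7) 1 'b'
  7: (7,4) 1 'b'
  8: (4,14) 0 ''
  9: (14,3) 1 'c'
  10: (3,5) 0 ''
  11: (5,13) 1 'd'
  12: (13,2) 2 'dc'
  13: (2,12) 1 'd'
  14: (12,11) 2 'dd'

[0, 3, 1, 1, 2, 0, 1, 1, 0, 1, 0, 1, 2, 1, 2]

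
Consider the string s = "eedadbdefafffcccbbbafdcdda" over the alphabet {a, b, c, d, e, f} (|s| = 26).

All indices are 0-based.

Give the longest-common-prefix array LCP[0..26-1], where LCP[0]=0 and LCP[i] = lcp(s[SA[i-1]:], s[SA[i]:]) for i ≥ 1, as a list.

rank→(start, suffix):
  0 → (25, 'a')
  1 → (3, 'adbdefafffcccbbbafdcdda')
  2 → (19, 'afdcdda')
  3 → (9, 'afffcccbbbafdcdda')
  4 → (18, 'bafdcdda')
  5 → (17, 'bbafdcdda')
  6 → (16, 'bbbafdcdda')
  7 → (5, 'bdefafffcccbbbafdcdda')
  8 → (15, 'cbbbafdcdda')
  9 → (14, 'ccbbbafdcdda')
  10 → (13, 'cccbbbafdcdda')
  11 → (22, 'cdda')
  12 → (24, 'da')
  13 → (2, 'dadbdefafffcccbbbafdcdda')
  14 → (4, 'dbdefafffcccbbbafdcdda')
  15 → (21, 'dcdda')
  16 → (23, 'dda')
  17 → (6, 'defafffcccbbbafdcdda')
  18 → (1, 'edadbdefafffcccbbbafdcdda')
  19 → (0, 'eedadbdefafffcccbbbafdcdda')
  20 → (7, 'efafffcccbbbafdcdda')
  21 → (8, 'fafffcccbbbafdcdda')
  22 → (12, 'fcccbbbafdcdda')
  23 → (20, 'fdcdda')
  24 → (11, 'ffcccbbbafdcdda')
  25 → (10, 'fffcccbbbafdcdda')

SA = [25, 3, 19, 9, 18, 17, 16, 5, 15, 14, 13, 22, 24, 2, 4, 21, 23, 6, 1, 0, 7, 8, 12, 20, 11, 10]
[i] adj suffixes → lcp
  [1] 25/3 → 1 ('a')
  [2] 3/19 → 1 ('a')
  [3] 19/9 → 2 ('af')
  [4] 9/18 → 0 ('')
  [5] 18/17 → 1 ('b')
  [6] 17/16 → 2 ('bb')
  [7] 16/5 → 1 ('b')
  [8] 5/15 → 0 ('')
  [9] 15/14 → 1 ('c')
  [10] 14/13 → 2 ('cc')
  [11] 13/22 → 1 ('c')
  [12] 22/24 → 0 ('')
  [13] 24/2 → 2 ('da')
  [14] 2/4 → 1 ('d')
  [15] 4/21 → 1 ('d')
  [16] 21/23 → 1 ('d')
  [17] 23/6 → 1 ('d')
  [18] 6/1 → 0 ('')
  [19] 1/0 → 1 ('e')
  [20] 0/7 → 1 ('e')
  [21] 7/8 → 0 ('')
  [22] 8/12 → 1 ('f')
  [23] 12/20 → 1 ('f')
  [24] 20/11 → 1 ('f')
  [25] 11/10 → 2 ('ff')

[0, 1, 1, 2, 0, 1, 2, 1, 0, 1, 2, 1, 0, 2, 1, 1, 1, 1, 0, 1, 1, 0, 1, 1, 1, 2]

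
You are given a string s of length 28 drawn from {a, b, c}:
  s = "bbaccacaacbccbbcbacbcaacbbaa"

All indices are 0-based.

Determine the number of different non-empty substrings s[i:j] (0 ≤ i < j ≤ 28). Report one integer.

rank→(start, suffix):
  0 → (27, 'a')
  1 → (26, 'aa')
  2 → (21, 'aacbbaa')
  3 → (7, 'aacbccbbcbacbcaacbbaa')
  4 → (5, 'acaacbccbbcbacbcaacbbaa')
  5 → (22, 'acbbaa')
  6 → (17, 'acbcaacbbaa')
  7 → (8, 'acbccbbcbacbcaacbbaa')
  8 → (2, 'accacaacbccbbcbacbcaacbbaa')
  9 → (25, 'baa')
  10 → (16, 'bacbcaacbbaa')
  11 → (1, 'baccacaacbccbbcbacbcaacbbaa')
  12 → (24, 'bbaa')
  13 → (0, 'bbaccacaacbccbbcbacbcaacbbaa')
  14 → (13, 'bbcbacbcaacbbaa')
  15 → (19, 'bcaacbbaa')
  16 → (14, 'bcbacbcaacbbaa')
  17 → (10, 'bccbbcbacbcaacbbaa')
  18 → (20, 'caacbbaa')
  19 → (6, 'caacbccbbcbacbcaacbbaa')
  20 → (4, 'cacaacbccbbcbacbcaacbbaa')
  21 → (15, 'cbacbcaacbbaa')
  22 → (23, 'cbbaa')
  23 → (12, 'cbbcbacbcaacbbaa')
  24 → (18, 'cbcaacbbaa')
  25 → (9, 'cbccbbcbacbcaacbbaa')
  26 → (3, 'ccacaacbccbbcbacbcaacbbaa')
  27 → (11, 'ccbbcbacbcaacbbaa')

SA = [27, 26, 21, 7, 5, 22, 17, 8, 2, 25, 16, 1, 24, 0, 13, 19, 14, 10, 20, 6, 4, 15, 23, 12, 18, 9, 3, 11]
[i] adj suffixes → lcp
  [1] 27/26 → 1 ('a')
  [2] 26/21 → 2 ('aa')
  [3] 21/7 → 4 ('aacb')
  [4] 7/5 → 1 ('a')
  [5] 5/22 → 2 ('ac')
  [6] 22/17 → 3 ('acb')
  [7] 17/8 → 4 ('acbc')
  [8] 8/2 → 2 ('ac')
  [9] 2/25 → 0 ('')
  [10] 25/16 → 2 ('ba')
  [11] 16/1 → 3 ('bac')
  [12] 1/24 → 1 ('b')
  [13] 24/0 → 3 ('bba')
  [14] 0/13 → 2 ('bb')
  [15] 13/19 → 1 ('b')
  [16] 19/14 → 2 ('bc')
  [17] 14/10 → 2 ('bc')
  [18] 10/20 → 0 ('')
  [19] 20/6 → 5 ('caacb')
  [20] 6/4 → 2 ('ca')
  [21] 4/15 → 1 ('c')
  [22] 15/23 → 2 ('cb')
  [23] 23/12 → 3 ('cbb')
  [24] 12/18 → 2 ('cb')
  [25] 18/9 → 3 ('cbc')
  [26] 9/3 → 1 ('c')
  [27] 3/11 → 2 ('cc')

n(n+1)/2 = 28·29/2 = 406
Σ LCP = 0 + 1 + 2 + 4 + 1 + 2 + 3 + 4 + 2 + 0 + 2 + 3 + 1 + 3 + 2 + 1 + 2 + 2 + 0 + 5 + 2 + 1 + 2 + 3 + 2 + 3 + 1 + 2 = 56
distinct = 406 − 56 = 350

350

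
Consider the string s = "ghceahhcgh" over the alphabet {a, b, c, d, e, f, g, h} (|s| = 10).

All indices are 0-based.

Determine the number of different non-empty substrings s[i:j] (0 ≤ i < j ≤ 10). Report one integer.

48

rank | idx | suffix
   0 |   4 | ahhcgh
   1 |   2 | ceahhcgh
   2 |   7 | cgh
   3 |   3 | eahhcgh
   4 |   8 | gh
   5 |   0 | ghceahhcgh
   6 |   9 | h
   7 |   1 | hceahhcgh
   8 |   6 | hcgh
   9 |   5 | hhcgh

SA = [4, 2, 7, 3, 8, 0, 9, 1, 6, 5]
[i] adj suffixes → lcp
  [1] 4/2 → 0 ('')
  [2] 2/7 → 1 ('c')
  [3] 7/3 → 0 ('')
  [4] 3/8 → 0 ('')
  [5] 8/0 → 2 ('gh')
  [6] 0/9 → 0 ('')
  [7] 9/1 → 1 ('h')
  [8] 1/6 → 2 ('hc')
  [9] 6/5 → 1 ('h')

n(n+1)/2 = 10·11/2 = 55
Σ LCP = 0 + 0 + 1 + 0 + 0 + 2 + 0 + 1 + 2 + 1 = 7
distinct = 55 − 7 = 48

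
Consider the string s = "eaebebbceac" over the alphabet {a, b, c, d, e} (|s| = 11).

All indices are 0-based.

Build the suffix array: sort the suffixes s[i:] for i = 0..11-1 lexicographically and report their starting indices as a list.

[9, 1, 5, 6, 3, 10, 7, 8, 0, 4, 2]

rank→(start, suffix):
  0 → (9, 'ac')
  1 → (1, 'aebebbceac')
  2 → (5, 'bbceac')
  3 → (6, 'bceac')
  4 → (3, 'bebbceac')
  5 → (10, 'c')
  6 → (7, 'ceac')
  7 → (8, 'eac')
  8 → (0, 'eaebebbceac')
  9 → (4, 'ebbceac')
  10 → (2, 'ebebbceac')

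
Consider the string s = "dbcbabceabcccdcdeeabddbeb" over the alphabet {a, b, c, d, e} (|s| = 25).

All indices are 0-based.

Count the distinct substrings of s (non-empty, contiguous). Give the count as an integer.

295

sorted suffixes:
  #0 SA[0]=8  'abcccdcdeeabddbeb'
  #1 SA[1]=4  'abceabcccdcdeeabddbeb'
  #2 SA[2]=18  'abddbeb'
  #3 SA[3]=24  'b'
  #4 SA[4]=3  'babceabcccdcdeeabddbeb'
  #5 SA[5]=1  'bcbabceabcccdcdeeabddbeb'
  #6 SA[6]=9  'bcccdcdeeabddbeb'
  #7 SA[7]=5  'bceabcccdcdeeabddbeb'
  #8 SA[8]=19  'bddbeb'
  #9 SA[9]=22  'beb'
  #10 SA[10]=2  'cbabceabcccdcdeeabddbeb'
  #11 SA[11]=10  'cccdcdeeabddbeb'
  #12 SA[12]=11  'ccdcdeeabddbeb'
  #13 SA[13]=12  'cdcdeeabddbeb'
  #14 SA[14]=14  'cdeeabddbeb'
  #15 SA[15]=6  'ceabcccdcdeeabddbeb'
  #16 SA[16]=0  'dbcbabceabcccdcdeeabddbeb'
  #17 SA[17]=21  'dbeb'
  #18 SA[18]=13  'dcdeeabddbeb'
  #19 SA[19]=20  'ddbeb'
  #20 SA[20]=15  'deeabddbeb'
  #21 SA[21]=7  'eabcccdcdeeabddbeb'
  #22 SA[22]=17  'eabddbeb'
  #23 SA[23]=23  'eb'
  #24 SA[24]=16  'eeabddbeb'

SA = [8, 4, 18, 24, 3, 1, 9, 5, 19, 22, 2, 10, 11, 12, 14, 6, 0, 21, 13, 20, 15, 7, 17, 23, 16]
rank  pair      lcp
   1  s[8:],s[4:]  3  'abc'
   2  s[4:],s[18:]  2  'ab'
   3  s[18:],s[24:]  0  ''
   4  s[24:],s[3:]  1  'b'
   5  s[3:],s[1:]  1  'b'
   6  s[1:],s[9:]  2  'bc'
   7  s[9:],s[5:]  2  'bc'
   8  s[5:],s[19:]  1  'b'
   9  s[19:],s[22:]  1  'b'
  10  s[22:],s[2:]  0  ''
  11  s[2:],s[10:]  1  'c'
  12  s[10:],s[11:]  2  'cc'
  13  s[11:],s[12:]  1  'c'
  14  s[12:],s[14:]  2  'cd'
  15  s[14:],s[6:]  1  'c'
  16  s[6:],s[0:]  0  ''
  17  s[0:],s[21:]  2  'db'
  18  s[21:],s[13:]  1  'd'
  19  s[13:],s[20:]  1  'd'
  20  s[20:],s[15:]  1  'd'
  21  s[15:],s[7:]  0  ''
  22  s[7:],s[17:]  3  'eab'
  23  s[17:],s[23:]  1  'e'
  24  s[23:],s[16:]  1  'e'

n(n+1)/2 = 25·26/2 = 325
Σ LCP = 0 + 3 + 2 + 0 + 1 + 1 + 2 + 2 + 1 + 1 + 0 + 1 + 2 + 1 + 2 + 1 + 0 + 2 + 1 + 1 + 1 + 0 + 3 + 1 + 1 = 30
distinct = 325 − 30 = 295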